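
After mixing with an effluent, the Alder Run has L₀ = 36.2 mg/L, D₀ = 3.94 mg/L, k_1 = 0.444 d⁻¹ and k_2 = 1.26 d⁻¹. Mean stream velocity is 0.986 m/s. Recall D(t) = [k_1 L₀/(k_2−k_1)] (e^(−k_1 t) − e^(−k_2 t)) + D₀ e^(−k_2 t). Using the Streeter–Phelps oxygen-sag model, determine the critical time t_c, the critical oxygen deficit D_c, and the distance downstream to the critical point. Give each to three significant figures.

t_c ≈ 1.00 d; D_c ≈ 8.17 mg/L; x_c ≈ 85.6 km

At the critical point dD/dt = 0, so k_1 L₀ e^(−k_1 t) = k_2 D. Substituting D(t) from the Streeter–Phelps equation and solving for t gives
t_c = ln[(k_2/k_1)(1 − D₀(k_2−k_1)/(k_1 L₀))] / (k_2−k_1).
Here k_2−k_1 = 0.8160 d⁻¹ and 1 − D₀(k_2−k_1)/(k_1 L₀) = 1 − 3.94×0.8160/(0.444×36.2) = 0.8000, so
t_c = ln(2.838 × 0.8000) / 0.8160 = 0.8199 / 0.8160 = 1.005 d.
D_c = (k_1/k_2) L₀ e^(−k_1 t_c) = (0.444/1.26) × 36.2 × e^(−0.444×1.005) = 0.3524 × 36.2 × 0.6401 = 8.165 mg/L.
x_c = v t_c = 0.986 m/s × 1.005 d × 86400 s/d = 85590 m ≈ 85.6 km.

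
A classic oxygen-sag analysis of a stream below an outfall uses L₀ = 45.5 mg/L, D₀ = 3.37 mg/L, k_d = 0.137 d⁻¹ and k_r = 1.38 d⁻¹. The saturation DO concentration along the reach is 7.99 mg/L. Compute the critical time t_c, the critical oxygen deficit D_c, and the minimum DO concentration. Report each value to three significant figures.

With k_r/k_d = 10.07 and 1 − D₀(k_r−k_d)/(k_d L₀) = 0.3280,
t_c = ln(10.07 × 0.3280) / (1.38 − 0.137) = ln(3.304) / 1.243 = 1.195/1.243 = 0.9615 d.
D_c = (k_d/k_r) L₀ e^(−k_d t_c) = (0.137/1.38) × 45.5 × e^(−0.137×0.9615) = 0.09928 × 45.5 × 0.8766 = 3.960 mg/L.
Minimum DO = C_s − D_c = 7.99 − 3.960 = 4.030 mg/L.

t_c ≈ 0.961 d; D_c ≈ 3.96 mg/L; min DO ≈ 4.03 mg/L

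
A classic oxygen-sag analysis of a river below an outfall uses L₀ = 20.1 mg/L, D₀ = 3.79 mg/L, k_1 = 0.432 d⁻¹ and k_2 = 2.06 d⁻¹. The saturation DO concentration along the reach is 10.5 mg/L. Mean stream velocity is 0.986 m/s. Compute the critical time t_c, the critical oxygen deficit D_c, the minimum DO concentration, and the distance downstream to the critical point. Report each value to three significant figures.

t_c ≈ 0.198 d; D_c ≈ 3.87 mg/L; min DO ≈ 6.63 mg/L; x_c ≈ 16.9 km

t_c = [1/(k_2−k_1)] ln[(k_2/k_1)(1 − D₀(k_2−k_1)/(k_1 L₀))]
= [1/(2.06−0.432)] ln[(2.06/0.432)(1 − 3.79×1.628/(0.432×20.1))]
= (1/1.628) ln[4.769 × 0.2894] = 0.6143 × ln(1.380) = 0.6143 × 0.3222 = 0.1979 d.
D_c = (k_1/k_2) L₀ e^(−k_1 t_c) = (0.432/2.06) × 20.1 × e^(−0.432×0.1979) = 0.2097 × 20.1 × 0.9181 = 3.870 mg/L.
Minimum DO = C_s − D_c = 10.5 − 3.870 = 6.630 mg/L.
x_c = v t_c = 0.986 m/s × 0.1979 d × 86400 s/d = 16860 m ≈ 16.9 km.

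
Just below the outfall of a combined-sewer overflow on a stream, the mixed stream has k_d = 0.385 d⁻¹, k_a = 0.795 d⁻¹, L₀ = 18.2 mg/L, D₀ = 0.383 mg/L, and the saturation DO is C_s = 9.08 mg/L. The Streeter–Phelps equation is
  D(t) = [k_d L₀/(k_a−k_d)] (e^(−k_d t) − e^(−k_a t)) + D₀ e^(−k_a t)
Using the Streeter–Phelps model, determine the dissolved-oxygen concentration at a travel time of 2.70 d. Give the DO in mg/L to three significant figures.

DO ≈ 4.99 mg/L

k_d L₀/(k_a−k_d) = 0.385×18.2/(0.795−0.385) = 7.007/0.4100 = 17.09 mg/L.
e^(−k_d t) = e^(−0.385×2.700) = 0.3536; e^(−k_a t) = e^(−0.795×2.700) = 0.1169.
D = 17.09 × (0.3536 − 0.1169) + 0.383 × 0.1169 = 4.046 + 0.04477 = 4.091 mg/L.
DO = C_s − D = 9.08 − 4.091 = 4.989 mg/L.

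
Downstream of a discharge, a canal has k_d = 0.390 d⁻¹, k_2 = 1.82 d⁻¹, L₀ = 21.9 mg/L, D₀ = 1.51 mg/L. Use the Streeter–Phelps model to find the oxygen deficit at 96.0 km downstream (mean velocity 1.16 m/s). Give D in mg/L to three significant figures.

D ≈ 3.33 mg/L

Travel time t = x/v = 96.0 km / (1.16 m/s) = 96000 m / 1.16 m/s = 82760 s = 0.9579 d.
k_d L₀/(k_2−k_d) = 0.390×21.9/(1.82−0.390) = 8.541/1.430 = 5.973 mg/L.
e^(−k_d t) = e^(−0.390×0.9579) = 0.6883; e^(−k_2 t) = e^(−1.82×0.9579) = 0.1749.
D = 5.973 × (0.6883 − 0.1749) + 1.51 × 0.1749 = 3.066 + 0.2642 = 3.330 mg/L.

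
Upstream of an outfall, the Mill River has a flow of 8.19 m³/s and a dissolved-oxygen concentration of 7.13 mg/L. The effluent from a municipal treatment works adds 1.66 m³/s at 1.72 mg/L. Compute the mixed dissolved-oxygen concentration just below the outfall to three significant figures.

Flow-weighted mixing: C = (Q_r C_r + Q_w C_w)/(Q_r + Q_w)
= (8.19×7.13 + 1.66×1.72)/(8.19 + 1.66) = 61.25/9.850 = 6.218 mg/L.

6.22 mg/L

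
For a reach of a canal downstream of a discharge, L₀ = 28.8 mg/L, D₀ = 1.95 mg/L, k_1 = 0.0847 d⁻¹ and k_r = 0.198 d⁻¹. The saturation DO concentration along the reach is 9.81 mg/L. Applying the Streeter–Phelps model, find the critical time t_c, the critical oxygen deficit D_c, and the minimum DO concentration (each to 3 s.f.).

With k_r/k_1 = 2.338 and 1 − D₀(k_r−k_1)/(k_1 L₀) = 0.9094,
t_c = ln(2.338 × 0.9094) / (0.198 − 0.0847) = ln(2.126) / 0.1133 = 0.7542/0.1133 = 6.657 d.
D_c = (k_1/k_r) L₀ e^(−k_1 t_c) = (0.0847/0.198) × 28.8 × e^(−0.0847×6.657) = 0.4278 × 28.8 × 0.5690 = 7.010 mg/L.
Minimum DO = C_s − D_c = 9.81 − 7.010 = 2.800 mg/L.

t_c ≈ 6.66 d; D_c ≈ 7.01 mg/L; min DO ≈ 2.80 mg/L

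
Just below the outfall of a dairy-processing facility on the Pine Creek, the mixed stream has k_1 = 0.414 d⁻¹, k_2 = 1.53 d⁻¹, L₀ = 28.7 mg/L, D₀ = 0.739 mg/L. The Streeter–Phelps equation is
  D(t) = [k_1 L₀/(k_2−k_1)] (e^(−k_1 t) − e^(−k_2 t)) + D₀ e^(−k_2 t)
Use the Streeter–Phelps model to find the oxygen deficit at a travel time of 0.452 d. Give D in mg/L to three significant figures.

k_1 L₀/(k_2−k_1) = 0.414×28.7/(1.53−0.414) = 11.88/1.116 = 10.65 mg/L.
e^(−k_1 t) = e^(−0.414×0.4520) = 0.8293; e^(−k_2 t) = e^(−1.53×0.4520) = 0.5008.
D = 10.65 × (0.8293 − 0.5008) + 0.739 × 0.5008 = 3.498 + 0.3701 = 3.868 mg/L.

D ≈ 3.87 mg/L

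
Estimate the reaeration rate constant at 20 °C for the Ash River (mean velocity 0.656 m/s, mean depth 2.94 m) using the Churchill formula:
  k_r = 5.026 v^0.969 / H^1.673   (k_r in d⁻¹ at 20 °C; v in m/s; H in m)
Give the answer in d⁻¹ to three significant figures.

k_r = 5.026 × 0.656^0.969 / 2.94^1.673 = 5.026 × 0.6646 / 6.075 = 0.5499 d⁻¹.

k_r ≈ 0.550 d⁻¹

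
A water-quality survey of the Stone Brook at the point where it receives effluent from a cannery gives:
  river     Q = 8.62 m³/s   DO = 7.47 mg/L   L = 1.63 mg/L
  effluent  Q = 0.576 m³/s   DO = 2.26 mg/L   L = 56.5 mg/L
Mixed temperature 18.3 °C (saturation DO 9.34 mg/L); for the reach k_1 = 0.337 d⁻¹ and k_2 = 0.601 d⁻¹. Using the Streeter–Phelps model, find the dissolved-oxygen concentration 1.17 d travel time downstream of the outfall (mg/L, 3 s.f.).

DO ≈ 7.09 mg/L

Mixed DO = (8.62×7.47 + 0.576×2.26)/(8.62+0.576) = 65.69/9.196 = 7.144 mg/L.
Mixed L₀ = (8.62×1.63 + 0.576×56.5)/(9.196) = 46.59/9.196 = 5.067 mg/L.
Initial deficit D₀ = C_s − DO₀ = 9.34 − 7.144 = 2.196 mg/L.
D(1.17) = [0.337×5.067/(0.601−0.337)](e^(−0.337×1.17) − e^(−0.601×1.17)) + 2.196 e^(−0.601×1.17)
= 6.468 × (0.6742 − 0.4950) + 2.196 × 0.4950 = 2.246 mg/L.
DO = 9.34 − 2.246 = 7.094 mg/L.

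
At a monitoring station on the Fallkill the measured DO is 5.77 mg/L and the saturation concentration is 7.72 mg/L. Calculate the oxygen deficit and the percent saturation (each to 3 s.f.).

D = C_s − C = 7.72 − 5.77 = 1.95 mg/L.
% saturation = 5.77/7.72 × 100 = 74.7 %.

D ≈ 1.95 mg/L; 74.7 % saturation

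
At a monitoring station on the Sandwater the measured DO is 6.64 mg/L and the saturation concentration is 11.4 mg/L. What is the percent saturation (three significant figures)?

% saturation = C/C_s × 100 = 6.64/11.4 × 100 = 58.2 %.

58.2 % saturation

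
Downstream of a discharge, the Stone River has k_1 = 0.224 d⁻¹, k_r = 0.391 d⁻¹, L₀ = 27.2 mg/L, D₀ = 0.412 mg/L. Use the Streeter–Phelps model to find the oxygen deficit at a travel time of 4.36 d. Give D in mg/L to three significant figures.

D ≈ 7.18 mg/L

k_1 L₀/(k_r−k_1) = 0.224×27.2/(0.391−0.224) = 6.093/0.1670 = 36.48 mg/L.
e^(−k_1 t) = e^(−0.224×4.360) = 0.3766; e^(−k_r t) = e^(−0.391×4.360) = 0.1818.
D = 36.48 × (0.3766 − 0.1818) + 0.412 × 0.1818 = 7.106 + 0.07491 = 7.180 mg/L.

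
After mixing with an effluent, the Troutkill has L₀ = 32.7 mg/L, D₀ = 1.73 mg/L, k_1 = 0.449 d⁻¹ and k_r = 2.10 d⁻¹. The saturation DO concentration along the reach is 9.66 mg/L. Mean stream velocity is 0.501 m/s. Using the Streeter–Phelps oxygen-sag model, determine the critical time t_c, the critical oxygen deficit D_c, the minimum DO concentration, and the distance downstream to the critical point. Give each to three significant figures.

t_c ≈ 0.803 d; D_c ≈ 4.87 mg/L; min DO ≈ 4.79 mg/L; x_c ≈ 34.8 km

With k_r/k_1 = 4.677 and 1 − D₀(k_r−k_1)/(k_1 L₀) = 0.8055,
t_c = ln(4.677 × 0.8055) / (2.10 − 0.449) = ln(3.767) / 1.651 = 1.326/1.651 = 0.8034 d.
D_c = (k_1/k_r) L₀ e^(−k_1 t_c) = (0.449/2.10) × 32.7 × e^(−0.449×0.8034) = 0.2138 × 32.7 × 0.6972 = 4.874 mg/L.
Minimum DO = C_s − D_c = 9.66 − 4.874 = 4.786 mg/L.
x_c = v t_c = 0.501 m/s × 0.8034 d × 86400 s/d = 34770 m ≈ 34.8 km.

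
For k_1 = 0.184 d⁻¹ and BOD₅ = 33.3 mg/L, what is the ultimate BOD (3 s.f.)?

BOD₅ = L₀(1 − e^(−5k_1)) ⇒ L₀ = BOD₅ / (1 − e^(−5×0.184))
= 33.3 / (1 − 0.3985) = 33.3 / 0.6015 = 55.36 mg/L.

L₀ ≈ 55.4 mg/L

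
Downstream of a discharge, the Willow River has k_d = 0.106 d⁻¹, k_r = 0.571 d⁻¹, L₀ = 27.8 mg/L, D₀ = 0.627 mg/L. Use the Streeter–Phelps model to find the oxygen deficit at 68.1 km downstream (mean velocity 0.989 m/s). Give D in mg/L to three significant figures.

Travel time t = x/v = 68.1 km / (0.989 m/s) = 68100 m / 0.989 m/s = 68860 s = 0.7970 d.
k_d L₀/(k_r−k_d) = 0.106×27.8/(0.571−0.106) = 2.947/0.4650 = 6.337 mg/L.
e^(−k_d t) = e^(−0.106×0.7970) = 0.9190; e^(−k_r t) = e^(−0.571×0.7970) = 0.6344.
D = 6.337 × (0.9190 − 0.6344) + 0.627 × 0.6344 = 1.803 + 0.3978 = 2.201 mg/L.

D ≈ 2.20 mg/L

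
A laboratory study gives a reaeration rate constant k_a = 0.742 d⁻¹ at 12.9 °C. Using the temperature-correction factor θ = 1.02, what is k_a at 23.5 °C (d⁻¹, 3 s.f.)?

k_a ≈ 0.915 d⁻¹

k_a(T₂) = k_a(T₁) · θ^(T₂−T₁) = 0.742 × 1.02^(23.5−12.9)
= 0.742 × 1.02^10.6 = 0.742 × 1.234 = 0.9153 d⁻¹.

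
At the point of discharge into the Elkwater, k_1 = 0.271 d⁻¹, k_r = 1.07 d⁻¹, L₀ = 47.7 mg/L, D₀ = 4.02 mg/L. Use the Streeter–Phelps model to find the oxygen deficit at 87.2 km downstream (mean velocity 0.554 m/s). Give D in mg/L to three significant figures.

D ≈ 8.14 mg/L

Travel time t = x/v = 87.2 km / (0.554 m/s) = 87200 m / 0.554 m/s = 157400 s = 1.822 d.
k_1 L₀/(k_r−k_1) = 0.271×47.7/(1.07−0.271) = 12.93/0.7990 = 16.18 mg/L.
e^(−k_1 t) = e^(−0.271×1.822) = 0.6104; e^(−k_r t) = e^(−1.07×1.822) = 0.1424.
D = 16.18 × (0.6104 − 0.1424) + 4.02 × 0.1424 = 7.571 + 0.5723 = 8.144 mg/L.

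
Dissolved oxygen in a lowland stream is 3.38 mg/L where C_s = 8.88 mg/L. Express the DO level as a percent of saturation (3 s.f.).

38.1 % saturation

% saturation = C/C_s × 100 = 3.38/8.88 × 100 = 38.1 %.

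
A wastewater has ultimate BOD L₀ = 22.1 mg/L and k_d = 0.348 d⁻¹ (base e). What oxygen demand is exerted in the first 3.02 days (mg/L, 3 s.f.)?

y ≈ 14.4 mg/L

y_t = L₀(1 − e^(−k_d t)) = 22.1 × (1 − e^(−0.348×3.02))
= 22.1 × (1 − 0.3496) = 22.1 × 0.6504 = 14.37 mg/L.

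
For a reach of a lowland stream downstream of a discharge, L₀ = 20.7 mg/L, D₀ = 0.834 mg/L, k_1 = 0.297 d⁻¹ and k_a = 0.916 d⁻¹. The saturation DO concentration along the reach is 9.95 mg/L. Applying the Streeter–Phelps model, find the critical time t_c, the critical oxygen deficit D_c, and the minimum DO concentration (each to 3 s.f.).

At the critical point dD/dt = 0, so k_1 L₀ e^(−k_1 t) = k_a D. Substituting D(t) from the Streeter–Phelps equation and solving for t gives
t_c = ln[(k_a/k_1)(1 − D₀(k_a−k_1)/(k_1 L₀))] / (k_a−k_1).
Here k_a−k_1 = 0.6190 d⁻¹ and 1 − D₀(k_a−k_1)/(k_1 L₀) = 1 − 0.834×0.6190/(0.297×20.7) = 0.9160, so
t_c = ln(3.084 × 0.9160) / 0.6190 = 1.039 / 0.6190 = 1.678 d.
D_c = (k_1/k_a) L₀ e^(−k_1 t_c) = (0.297/0.916) × 20.7 × e^(−0.297×1.678) = 0.3242 × 20.7 × 0.6076 = 4.078 mg/L.
Minimum DO = C_s − D_c = 9.95 − 4.078 = 5.872 mg/L.

t_c ≈ 1.68 d; D_c ≈ 4.08 mg/L; min DO ≈ 5.87 mg/L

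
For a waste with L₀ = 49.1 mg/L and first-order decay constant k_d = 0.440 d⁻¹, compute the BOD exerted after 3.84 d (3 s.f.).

y ≈ 40.0 mg/L

y_t = L₀(1 − e^(−k_d t)) = 49.1 × (1 − e^(−0.440×3.84))
= 49.1 × (1 − 0.1846) = 49.1 × 0.8154 = 40.04 mg/L.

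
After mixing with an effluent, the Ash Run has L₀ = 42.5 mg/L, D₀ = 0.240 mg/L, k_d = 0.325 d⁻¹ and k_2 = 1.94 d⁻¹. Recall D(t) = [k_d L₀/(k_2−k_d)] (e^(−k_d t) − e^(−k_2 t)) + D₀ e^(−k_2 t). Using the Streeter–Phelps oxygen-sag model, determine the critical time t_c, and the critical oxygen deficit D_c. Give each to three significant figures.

At the critical point dD/dt = 0, so k_d L₀ e^(−k_d t) = k_2 D. Substituting D(t) from the Streeter–Phelps equation and solving for t gives
t_c = ln[(k_2/k_d)(1 − D₀(k_2−k_d)/(k_d L₀))] / (k_2−k_d).
Here k_2−k_d = 1.615 d⁻¹ and 1 − D₀(k_2−k_d)/(k_d L₀) = 1 − 0.240×1.615/(0.325×42.5) = 0.9719, so
t_c = ln(5.969 × 0.9719) / 1.615 = 1.758 / 1.615 = 1.089 d.
D_c = (k_d/k_2) L₀ e^(−k_d t_c) = (0.325/1.94) × 42.5 × e^(−0.325×1.089) = 0.1675 × 42.5 × 0.7020 = 4.998 mg/L.

t_c ≈ 1.09 d; D_c ≈ 5.00 mg/L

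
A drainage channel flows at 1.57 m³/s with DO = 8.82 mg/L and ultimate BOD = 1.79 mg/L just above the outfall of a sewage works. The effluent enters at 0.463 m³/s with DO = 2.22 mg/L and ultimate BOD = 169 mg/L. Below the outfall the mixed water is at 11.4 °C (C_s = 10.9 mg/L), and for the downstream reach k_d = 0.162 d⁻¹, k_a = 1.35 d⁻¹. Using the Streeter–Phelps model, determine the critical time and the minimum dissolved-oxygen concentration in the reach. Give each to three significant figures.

t_c ≈ 0.879 d; minimum DO ≈ 6.75 mg/L

Mixed DO = (1.57×8.82 + 0.463×2.22)/(1.57+0.463) = 14.88/2.033 = 7.317 mg/L.
Mixed L₀ = (1.57×1.79 + 0.463×169)/(2.033) = 81.06/2.033 = 39.87 mg/L.
Initial deficit D₀ = C_s − DO₀ = 10.9 − 7.317 = 3.583 mg/L.
t_c = (1/1.188) ln[(1.35/0.162)(1 − 3.583×1.188/(0.162×39.87))] = 0.8418 × ln(2.841) = 0.8790 d.
D_c = (0.162/1.35) × 39.87 × e^(−0.162×0.8790) = 0.1200 × 39.87 × 0.8673 = 4.149 mg/L.
Minimum DO = 10.9 − 4.149 = 6.751 mg/L.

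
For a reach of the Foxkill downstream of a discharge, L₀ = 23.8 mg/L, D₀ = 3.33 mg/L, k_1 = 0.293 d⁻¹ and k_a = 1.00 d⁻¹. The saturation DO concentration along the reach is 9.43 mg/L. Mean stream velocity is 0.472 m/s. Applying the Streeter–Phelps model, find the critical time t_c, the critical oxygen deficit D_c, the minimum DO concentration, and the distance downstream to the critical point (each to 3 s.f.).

t_c = [1/(k_a−k_1)] ln[(k_a/k_1)(1 − D₀(k_a−k_1)/(k_1 L₀))]
= [1/(1.00−0.293)] ln[(1.00/0.293)(1 − 3.33×0.7070/(0.293×23.8))]
= (1/0.7070) ln[3.413 × 0.6624] = 1.414 × ln(2.261) = 1.414 × 0.8157 = 1.154 d.
D_c = (k_1/k_a) L₀ e^(−k_1 t_c) = (0.293/1.00) × 23.8 × e^(−0.293×1.154) = 0.2930 × 23.8 × 0.7132 = 4.973 mg/L.
Minimum DO = C_s − D_c = 9.43 − 4.973 = 4.457 mg/L.
x_c = v t_c = 0.472 m/s × 1.154 d × 86400 s/d = 47050 m ≈ 47.0 km.

t_c ≈ 1.15 d; D_c ≈ 4.97 mg/L; min DO ≈ 4.46 mg/L; x_c ≈ 47.0 km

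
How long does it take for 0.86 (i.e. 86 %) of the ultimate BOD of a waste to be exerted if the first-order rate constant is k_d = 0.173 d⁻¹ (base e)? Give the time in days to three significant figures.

y/L₀ = 1 − e^(−k_d t) = 0.86 ⇒ e^(−k_d t) = 0.140
t = −ln(0.140) / 0.173 = 1.966 / 0.173 = 11.36 d.

t ≈ 11.4 d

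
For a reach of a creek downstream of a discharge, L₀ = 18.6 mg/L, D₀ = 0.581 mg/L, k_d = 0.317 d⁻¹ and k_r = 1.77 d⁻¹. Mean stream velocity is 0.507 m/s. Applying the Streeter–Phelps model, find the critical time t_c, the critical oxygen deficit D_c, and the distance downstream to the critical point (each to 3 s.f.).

t_c = [1/(k_r−k_d)] ln[(k_r/k_d)(1 − D₀(k_r−k_d)/(k_d L₀))]
= [1/(1.77−0.317)] ln[(1.77/0.317)(1 − 0.581×1.453/(0.317×18.6))]
= (1/1.453) ln[5.584 × 0.8568] = 0.6882 × ln(4.784) = 0.6882 × 1.565 = 1.077 d.
L(t_c) = L₀ e^(−k_d t_c) = 18.6 × 0.7107 = 13.22 mg/L, and at the critical point k_r D_c = k_d L, so D_c = (0.317/1.77) × 13.22 = 2.367 mg/L.
x_c = v t_c = 0.507 m/s × 1.077 d × 86400 s/d = 47190 m ≈ 47.2 km.

t_c ≈ 1.08 d; D_c ≈ 2.37 mg/L; x_c ≈ 47.2 km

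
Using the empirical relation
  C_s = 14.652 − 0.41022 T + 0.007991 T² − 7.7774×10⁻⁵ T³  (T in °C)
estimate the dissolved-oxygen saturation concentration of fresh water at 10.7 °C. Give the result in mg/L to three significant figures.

C_s ≈ 11.1 mg/L

C_s = 14.652 − 0.41022×10.7 + 0.007991×10.7² − 7.7774×10⁻⁵×10.7³ = 11.08 mg/L.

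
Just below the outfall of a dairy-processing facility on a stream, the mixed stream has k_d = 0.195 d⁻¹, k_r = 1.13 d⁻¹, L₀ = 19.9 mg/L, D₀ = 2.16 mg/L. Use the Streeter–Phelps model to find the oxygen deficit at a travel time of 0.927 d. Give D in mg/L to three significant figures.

k_d L₀/(k_r−k_d) = 0.195×19.9/(1.13−0.195) = 3.881/0.9350 = 4.150 mg/L.
e^(−k_d t) = e^(−0.195×0.9270) = 0.8346; e^(−k_r t) = e^(−1.13×0.9270) = 0.3508.
D = 4.150 × (0.8346 − 0.3508) + 2.16 × 0.3508 = 2.008 + 0.7577 = 2.766 mg/L.

D ≈ 2.77 mg/L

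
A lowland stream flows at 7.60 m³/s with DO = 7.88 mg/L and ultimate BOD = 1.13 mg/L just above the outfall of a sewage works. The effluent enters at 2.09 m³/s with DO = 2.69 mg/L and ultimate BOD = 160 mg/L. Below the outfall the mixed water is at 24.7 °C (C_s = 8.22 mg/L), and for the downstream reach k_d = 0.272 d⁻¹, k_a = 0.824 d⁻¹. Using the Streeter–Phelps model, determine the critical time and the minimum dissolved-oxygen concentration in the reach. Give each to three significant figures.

Mixed DO = (7.60×7.88 + 2.09×2.69)/(7.60+2.09) = 65.51/9.690 = 6.761 mg/L.
Mixed L₀ = (7.60×1.13 + 2.09×160)/(9.690) = 343.0/9.690 = 35.40 mg/L.
Initial deficit D₀ = C_s − DO₀ = 8.22 − 6.761 = 1.459 mg/L.
t_c = (1/0.5520) ln[(0.824/0.272)(1 − 1.459×0.5520/(0.272×35.40))] = 1.812 × ln(2.776) = 1.850 d.
D_c = (0.272/0.824) × 35.40 × e^(−0.272×1.850) = 0.3301 × 35.40 × 0.6047 = 7.065 mg/L.
Minimum DO = 8.22 − 7.065 = 1.155 mg/L.

t_c ≈ 1.85 d; minimum DO ≈ 1.16 mg/L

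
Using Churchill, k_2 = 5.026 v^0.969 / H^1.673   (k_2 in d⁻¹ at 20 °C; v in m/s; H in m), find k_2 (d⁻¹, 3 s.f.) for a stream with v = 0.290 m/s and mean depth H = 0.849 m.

k_2 = 5.026 × 0.290^0.969 / 0.849^1.673 = 5.026 × 0.3013 / 0.7604 = 1.992 d⁻¹.

k_2 ≈ 1.99 d⁻¹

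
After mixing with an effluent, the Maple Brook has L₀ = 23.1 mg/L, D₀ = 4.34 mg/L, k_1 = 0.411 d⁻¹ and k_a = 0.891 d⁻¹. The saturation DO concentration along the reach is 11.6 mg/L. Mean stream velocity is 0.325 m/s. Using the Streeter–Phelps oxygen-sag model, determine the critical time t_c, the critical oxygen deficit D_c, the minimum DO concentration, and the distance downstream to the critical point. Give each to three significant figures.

t_c ≈ 1.10 d; D_c ≈ 6.79 mg/L; min DO ≈ 4.81 mg/L; x_c ≈ 30.8 km

t_c = [1/(k_a−k_1)] ln[(k_a/k_1)(1 − D₀(k_a−k_1)/(k_1 L₀))]
= [1/(0.891−0.411)] ln[(0.891/0.411)(1 − 4.34×0.4800/(0.411×23.1))]
= (1/0.4800) ln[2.168 × 0.7806] = 2.083 × ln(1.692) = 2.083 × 0.5260 = 1.096 d.
D_c = (k_1/k_a) L₀ e^(−k_1 t_c) = (0.411/0.891) × 23.1 × e^(−0.411×1.096) = 0.4613 × 23.1 × 0.6374 = 6.791 mg/L.
Minimum DO = C_s − D_c = 11.6 − 6.791 = 4.809 mg/L.
x_c = v t_c = 0.325 m/s × 1.096 d × 86400 s/d = 30770 m ≈ 30.8 km.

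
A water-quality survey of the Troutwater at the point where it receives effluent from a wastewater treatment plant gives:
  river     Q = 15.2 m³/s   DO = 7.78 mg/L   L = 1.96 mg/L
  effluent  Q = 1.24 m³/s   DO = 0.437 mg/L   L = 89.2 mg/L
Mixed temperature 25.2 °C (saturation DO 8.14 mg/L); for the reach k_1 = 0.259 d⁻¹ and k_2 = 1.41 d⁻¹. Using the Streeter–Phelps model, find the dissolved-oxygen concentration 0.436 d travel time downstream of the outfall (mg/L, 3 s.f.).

DO ≈ 6.97 mg/L

Mixed DO = (15.2×7.78 + 1.24×0.437)/(15.2+1.24) = 118.8/16.44 = 7.226 mg/L.
Mixed L₀ = (15.2×1.96 + 1.24×89.2)/(16.44) = 140.4/16.44 = 8.540 mg/L.
Initial deficit D₀ = C_s − DO₀ = 8.14 − 7.226 = 0.9139 mg/L.
D(0.436) = [0.259×8.540/(1.41−0.259)](e^(−0.259×0.436) − e^(−1.41×0.436)) + 0.9139 e^(−1.41×0.436)
= 1.922 × (0.8932 − 0.5408) + 0.9139 × 0.5408 = 1.171 mg/L.
DO = 8.14 − 1.171 = 6.969 mg/L.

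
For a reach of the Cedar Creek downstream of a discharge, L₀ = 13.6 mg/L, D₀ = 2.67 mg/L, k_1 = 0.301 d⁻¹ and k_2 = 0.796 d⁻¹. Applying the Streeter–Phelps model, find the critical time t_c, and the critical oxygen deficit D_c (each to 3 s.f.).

With k_2/k_1 = 2.645 and 1 − D₀(k_2−k_1)/(k_1 L₀) = 0.6771,
t_c = ln(2.645 × 0.6771) / (0.796 − 0.301) = ln(1.791) / 0.4950 = 0.5826/0.4950 = 1.177 d.
L(t_c) = L₀ e^(−k_1 t_c) = 13.6 × 0.7017 = 9.543 mg/L, and at the critical point k_2 D_c = k_1 L, so D_c = (0.301/0.796) × 9.543 = 3.609 mg/L.

t_c ≈ 1.18 d; D_c ≈ 3.61 mg/L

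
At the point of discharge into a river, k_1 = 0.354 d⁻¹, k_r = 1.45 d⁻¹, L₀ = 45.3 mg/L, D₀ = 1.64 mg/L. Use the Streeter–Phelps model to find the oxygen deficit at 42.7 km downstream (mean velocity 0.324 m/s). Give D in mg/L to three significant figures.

D ≈ 7.10 mg/L

Travel time t = x/v = 42.7 km / (0.324 m/s) = 42700 m / 0.324 m/s = 131800 s = 1.525 d.
k_1 L₀/(k_r−k_1) = 0.354×45.3/(1.45−0.354) = 16.04/1.096 = 14.63 mg/L.
e^(−k_1 t) = e^(−0.354×1.525) = 0.5828; e^(−k_r t) = e^(−1.45×1.525) = 0.1095.
D = 14.63 × (0.5828 − 0.1095) + 1.64 × 0.1095 = 6.924 + 0.1796 = 7.104 mg/L.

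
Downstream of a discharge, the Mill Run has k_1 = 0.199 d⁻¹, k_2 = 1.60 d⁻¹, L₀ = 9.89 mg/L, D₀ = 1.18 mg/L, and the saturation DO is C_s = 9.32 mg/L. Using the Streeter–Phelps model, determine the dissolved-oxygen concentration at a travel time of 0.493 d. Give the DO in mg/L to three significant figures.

k_1 L₀/(k_2−k_1) = 0.199×9.89/(1.60−0.199) = 1.968/1.401 = 1.405 mg/L.
e^(−k_1 t) = e^(−0.199×0.4930) = 0.9066; e^(−k_2 t) = e^(−1.60×0.4930) = 0.4544.
D = 1.405 × (0.9066 − 0.4544) + 1.18 × 0.4544 = 0.6352 + 0.5362 = 1.171 mg/L.
DO = C_s − D = 9.32 − 1.171 = 8.149 mg/L.

DO ≈ 8.15 mg/L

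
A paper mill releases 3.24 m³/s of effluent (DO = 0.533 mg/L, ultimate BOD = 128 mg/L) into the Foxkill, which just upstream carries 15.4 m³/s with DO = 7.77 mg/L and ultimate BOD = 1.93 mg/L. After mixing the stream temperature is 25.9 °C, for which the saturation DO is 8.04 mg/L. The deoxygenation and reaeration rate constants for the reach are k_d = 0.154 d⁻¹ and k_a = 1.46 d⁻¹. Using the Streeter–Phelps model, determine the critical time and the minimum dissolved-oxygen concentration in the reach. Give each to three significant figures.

t_c ≈ 1.12 d; minimum DO ≈ 5.92 mg/L

Mixed DO = (15.4×7.77 + 3.24×0.533)/(15.4+3.24) = 121.4/18.64 = 6.512 mg/L.
Mixed L₀ = (15.4×1.93 + 3.24×128)/(18.64) = 444.4/18.64 = 23.84 mg/L.
Initial deficit D₀ = C_s − DO₀ = 8.04 − 6.512 = 1.528 mg/L.
t_c = (1/1.306) ln[(1.46/0.154)(1 − 1.528×1.306/(0.154×23.84))] = 0.7657 × ln(4.328) = 1.122 d.
D_c = (0.154/1.46) × 23.84 × e^(−0.154×1.122) = 0.1055 × 23.84 × 0.8413 = 2.116 mg/L.
Minimum DO = 8.04 − 2.116 = 5.924 mg/L.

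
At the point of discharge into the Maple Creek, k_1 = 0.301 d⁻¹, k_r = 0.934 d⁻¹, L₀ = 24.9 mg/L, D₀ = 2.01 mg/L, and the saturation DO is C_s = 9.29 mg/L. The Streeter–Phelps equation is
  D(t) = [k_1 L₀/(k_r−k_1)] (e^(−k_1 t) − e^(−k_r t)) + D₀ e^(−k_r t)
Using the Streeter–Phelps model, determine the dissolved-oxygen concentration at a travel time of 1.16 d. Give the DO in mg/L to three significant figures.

DO ≈ 4.27 mg/L

k_1 L₀/(k_r−k_1) = 0.301×24.9/(0.934−0.301) = 7.495/0.6330 = 11.84 mg/L.
e^(−k_1 t) = e^(−0.301×1.160) = 0.7053; e^(−k_r t) = e^(−0.934×1.160) = 0.3384.
D = 11.84 × (0.7053 − 0.3384) + 2.01 × 0.3384 = 4.344 + 0.6802 = 5.024 mg/L.
DO = C_s − D = 9.29 − 5.024 = 4.266 mg/L.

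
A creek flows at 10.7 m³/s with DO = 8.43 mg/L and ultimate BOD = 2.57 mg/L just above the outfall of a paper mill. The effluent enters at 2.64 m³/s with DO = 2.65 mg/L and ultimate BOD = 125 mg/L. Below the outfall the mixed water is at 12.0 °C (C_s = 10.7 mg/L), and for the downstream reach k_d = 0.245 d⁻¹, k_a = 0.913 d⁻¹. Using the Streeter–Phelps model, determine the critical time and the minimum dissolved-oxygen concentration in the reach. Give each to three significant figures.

t_c ≈ 1.33 d; minimum DO ≈ 5.51 mg/L

Mixed DO = (10.7×8.43 + 2.64×2.65)/(10.7+2.64) = 97.20/13.34 = 7.286 mg/L.
Mixed L₀ = (10.7×2.57 + 2.64×125)/(13.34) = 357.5/13.34 = 26.80 mg/L.
Initial deficit D₀ = C_s − DO₀ = 10.7 − 7.286 = 3.414 mg/L.
t_c = (1/0.6680) ln[(0.913/0.245)(1 − 3.414×0.6680/(0.245×26.80))] = 1.497 × ln(2.432) = 1.331 d.
D_c = (0.245/0.913) × 26.80 × e^(−0.245×1.331) = 0.2683 × 26.80 × 0.7218 = 5.191 mg/L.
Minimum DO = 10.7 − 5.191 = 5.509 mg/L.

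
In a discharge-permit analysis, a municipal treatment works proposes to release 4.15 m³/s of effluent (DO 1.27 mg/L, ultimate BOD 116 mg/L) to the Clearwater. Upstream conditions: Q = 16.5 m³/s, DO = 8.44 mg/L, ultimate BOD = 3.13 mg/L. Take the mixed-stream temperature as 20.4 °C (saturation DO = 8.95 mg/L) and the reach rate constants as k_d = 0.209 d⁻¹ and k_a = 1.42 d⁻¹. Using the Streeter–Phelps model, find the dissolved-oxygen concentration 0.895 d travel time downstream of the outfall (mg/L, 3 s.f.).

DO ≈ 5.96 mg/L

Mixed DO = (16.5×8.44 + 4.15×1.27)/(16.5+4.15) = 144.5/20.65 = 6.999 mg/L.
Mixed L₀ = (16.5×3.13 + 4.15×116)/(20.65) = 533.0/20.65 = 25.81 mg/L.
Initial deficit D₀ = C_s − DO₀ = 8.95 − 6.999 = 1.951 mg/L.
D(0.895) = [0.209×25.81/(1.42−0.209)](e^(−0.209×0.895) − e^(−1.42×0.895)) + 1.951 e^(−1.42×0.895)
= 4.455 × (0.8294 − 0.2806) + 1.951 × 0.2806 = 2.992 mg/L.
DO = 8.95 − 2.992 = 5.958 mg/L.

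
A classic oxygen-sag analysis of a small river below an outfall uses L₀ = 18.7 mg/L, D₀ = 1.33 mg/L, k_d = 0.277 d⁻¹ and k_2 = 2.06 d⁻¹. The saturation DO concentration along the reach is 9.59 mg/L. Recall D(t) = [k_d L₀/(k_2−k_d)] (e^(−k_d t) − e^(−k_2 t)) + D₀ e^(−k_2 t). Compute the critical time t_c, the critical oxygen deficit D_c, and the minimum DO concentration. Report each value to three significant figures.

t_c = [1/(k_2−k_d)] ln[(k_2/k_d)(1 − D₀(k_2−k_d)/(k_d L₀))]
= [1/(2.06−0.277)] ln[(2.06/0.277)(1 − 1.33×1.783/(0.277×18.7))]
= (1/1.783) ln[7.437 × 0.5422] = 0.5609 × ln(4.032) = 0.5609 × 1.394 = 0.7820 d.
D_c = (k_d/k_2) L₀ e^(−k_d t_c) = (0.277/2.06) × 18.7 × e^(−0.277×0.7820) = 0.1345 × 18.7 × 0.8052 = 2.025 mg/L.
Minimum DO = C_s − D_c = 9.59 − 2.025 = 7.565 mg/L.

t_c ≈ 0.782 d; D_c ≈ 2.02 mg/L; min DO ≈ 7.57 mg/L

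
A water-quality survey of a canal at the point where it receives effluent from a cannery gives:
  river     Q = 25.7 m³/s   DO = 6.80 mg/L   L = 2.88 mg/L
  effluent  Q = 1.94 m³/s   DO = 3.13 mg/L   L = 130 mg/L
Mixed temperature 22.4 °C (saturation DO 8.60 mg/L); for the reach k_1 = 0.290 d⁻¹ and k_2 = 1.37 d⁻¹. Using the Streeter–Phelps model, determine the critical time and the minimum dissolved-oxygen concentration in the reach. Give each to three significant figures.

Mixed DO = (25.7×6.80 + 1.94×3.13)/(25.7+1.94) = 180.8/27.64 = 6.542 mg/L.
Mixed L₀ = (25.7×2.88 + 1.94×130)/(27.64) = 326.2/27.64 = 11.80 mg/L.
Initial deficit D₀ = C_s − DO₀ = 8.60 − 6.542 = 2.058 mg/L.
t_c = (1/1.080) ln[(1.37/0.290)(1 − 2.058×1.080/(0.290×11.80))] = 0.9259 × ln(1.657) = 0.4676 d.
D_c = (0.290/1.37) × 11.80 × e^(−0.290×0.4676) = 0.2117 × 11.80 × 0.8732 = 2.182 mg/L.
Minimum DO = 8.60 − 2.182 = 6.418 mg/L.

t_c ≈ 0.468 d; minimum DO ≈ 6.42 mg/L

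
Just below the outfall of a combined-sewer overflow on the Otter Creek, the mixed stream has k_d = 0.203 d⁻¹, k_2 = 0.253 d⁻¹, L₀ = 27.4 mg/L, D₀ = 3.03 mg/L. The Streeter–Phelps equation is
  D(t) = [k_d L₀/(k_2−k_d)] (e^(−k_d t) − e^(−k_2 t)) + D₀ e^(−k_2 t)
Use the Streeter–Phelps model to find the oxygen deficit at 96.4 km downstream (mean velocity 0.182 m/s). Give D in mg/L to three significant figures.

D ≈ 9.10 mg/L

Travel time t = x/v = 96.4 km / (0.182 m/s) = 96400 m / 0.182 m/s = 529700 s = 6.130 d.
k_d L₀/(k_2−k_d) = 0.203×27.4/(0.253−0.203) = 5.562/0.05000 = 111.2 mg/L.
e^(−k_d t) = e^(−0.203×6.130) = 0.2881; e^(−k_2 t) = e^(−0.253×6.130) = 0.2120.
D = 111.2 × (0.2881 − 0.2120) + 3.03 × 0.2120 = 8.461 + 0.6425 = 9.103 mg/L.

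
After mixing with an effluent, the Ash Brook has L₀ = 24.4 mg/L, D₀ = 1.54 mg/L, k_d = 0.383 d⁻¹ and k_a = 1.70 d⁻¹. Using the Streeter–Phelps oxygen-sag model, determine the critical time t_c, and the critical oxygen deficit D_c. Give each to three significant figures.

t_c ≈ 0.946 d; D_c ≈ 3.83 mg/L

t_c = [1/(k_a−k_d)] ln[(k_a/k_d)(1 − D₀(k_a−k_d)/(k_d L₀))]
= [1/(1.70−0.383)] ln[(1.70/0.383)(1 − 1.54×1.317/(0.383×24.4))]
= (1/1.317) ln[4.439 × 0.7830] = 0.7593 × ln(3.475) = 0.7593 × 1.246 = 0.9459 d.
D_c = (k_d/k_a) L₀ e^(−k_d t_c) = (0.383/1.70) × 24.4 × e^(−0.383×0.9459) = 0.2253 × 24.4 × 0.6961 = 3.827 mg/L.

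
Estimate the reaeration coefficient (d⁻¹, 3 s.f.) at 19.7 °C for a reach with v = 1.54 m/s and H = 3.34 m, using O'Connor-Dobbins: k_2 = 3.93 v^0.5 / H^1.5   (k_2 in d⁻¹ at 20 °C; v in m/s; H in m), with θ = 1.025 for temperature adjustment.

k_2 ≈ 0.793 d⁻¹

k_2(20) = 3.93 × 1.54^0.5 / 3.34^1.5 = 3.93 × 1.241 / 6.104 = 0.7990 d⁻¹.
k_2(19.7) = 0.7990 × 1.025^(19.7−20) = 0.7990 × 0.9926 = 0.7931 d⁻¹.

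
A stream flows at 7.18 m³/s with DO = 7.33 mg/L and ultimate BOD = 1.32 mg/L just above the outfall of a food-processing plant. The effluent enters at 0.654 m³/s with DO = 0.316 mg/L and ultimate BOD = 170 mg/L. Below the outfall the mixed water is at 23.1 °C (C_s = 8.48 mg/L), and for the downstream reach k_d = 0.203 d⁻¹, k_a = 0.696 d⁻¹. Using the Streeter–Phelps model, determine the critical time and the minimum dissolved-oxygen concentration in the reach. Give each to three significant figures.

t_c ≈ 1.85 d; minimum DO ≈ 5.39 mg/L

Mixed DO = (7.18×7.33 + 0.654×0.316)/(7.18+0.654) = 52.84/7.834 = 6.744 mg/L.
Mixed L₀ = (7.18×1.32 + 0.654×170)/(7.834) = 120.7/7.834 = 15.40 mg/L.
Initial deficit D₀ = C_s − DO₀ = 8.48 − 6.744 = 1.736 mg/L.
t_c = (1/0.4930) ln[(0.696/0.203)(1 − 1.736×0.4930/(0.203×15.40))] = 2.028 × ln(2.490) = 1.851 d.
D_c = (0.203/0.696) × 15.40 × e^(−0.203×1.851) = 0.2917 × 15.40 × 0.6868 = 3.085 mg/L.
Minimum DO = 8.48 − 3.085 = 5.395 mg/L.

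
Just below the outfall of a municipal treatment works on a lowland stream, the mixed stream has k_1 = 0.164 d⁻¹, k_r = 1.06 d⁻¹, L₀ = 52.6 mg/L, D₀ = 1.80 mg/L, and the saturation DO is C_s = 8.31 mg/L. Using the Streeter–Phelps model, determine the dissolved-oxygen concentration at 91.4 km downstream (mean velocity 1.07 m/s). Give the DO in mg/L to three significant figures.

DO ≈ 2.87 mg/L

Travel time t = x/v = 91.4 km / (1.07 m/s) = 91400 m / 1.07 m/s = 85420 s = 0.9887 d.
k_1 L₀/(k_r−k_1) = 0.164×52.6/(1.06−0.164) = 8.626/0.8960 = 9.628 mg/L.
e^(−k_1 t) = e^(−0.164×0.9887) = 0.8503; e^(−k_r t) = e^(−1.06×0.9887) = 0.3506.
D = 9.628 × (0.8503 − 0.3506) + 1.80 × 0.3506 = 4.811 + 0.6312 = 5.442 mg/L.
DO = C_s − D = 8.31 − 5.442 = 2.868 mg/L.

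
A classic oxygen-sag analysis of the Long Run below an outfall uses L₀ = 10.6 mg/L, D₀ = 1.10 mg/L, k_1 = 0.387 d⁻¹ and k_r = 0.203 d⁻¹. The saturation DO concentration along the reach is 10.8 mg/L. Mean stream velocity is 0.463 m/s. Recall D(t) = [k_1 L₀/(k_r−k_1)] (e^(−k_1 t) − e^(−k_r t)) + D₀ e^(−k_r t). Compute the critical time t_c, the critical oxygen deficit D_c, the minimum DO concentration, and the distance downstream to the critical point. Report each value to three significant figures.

t_c = [1/(k_r−k_1)] ln[(k_r/k_1)(1 − D₀(k_r−k_1)/(k_1 L₀))]
= [1/(0.203−0.387)] ln[(0.203/0.387)(1 − 1.10×-0.1840/(0.387×10.6))]
= (1/-0.1840) ln[0.5245 × 1.049] = -5.435 × ln(0.5504) = -5.435 × -0.5971 = 3.245 d.
L(t_c) = L₀ e^(−k_1 t_c) = 10.6 × 0.2849 = 3.019 mg/L, and at the critical point k_r D_c = k_1 L, so D_c = (0.387/0.203) × 3.019 = 5.756 mg/L.
Minimum DO = C_s − D_c = 10.8 − 5.756 = 5.044 mg/L.
x_c = v t_c = 0.463 m/s × 3.245 d × 86400 s/d = 129800 m ≈ 130 km.

t_c ≈ 3.24 d; D_c ≈ 5.76 mg/L; min DO ≈ 5.04 mg/L; x_c ≈ 130 km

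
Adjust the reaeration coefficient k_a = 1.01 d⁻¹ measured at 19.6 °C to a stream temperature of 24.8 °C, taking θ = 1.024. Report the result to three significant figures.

k_a(T₂) = k_a(T₁) · θ^(T₂−T₁) = 1.01 × 1.024^(24.8−19.6)
= 1.01 × 1.024^5.20 = 1.01 × 1.131 = 1.143 d⁻¹.

k_a ≈ 1.14 d⁻¹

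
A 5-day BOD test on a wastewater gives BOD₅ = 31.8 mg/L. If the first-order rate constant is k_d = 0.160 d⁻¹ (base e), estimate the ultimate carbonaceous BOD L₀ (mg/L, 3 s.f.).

BOD₅ = L₀(1 − e^(−5k_d)) ⇒ L₀ = BOD₅ / (1 − e^(−5×0.160))
= 31.8 / (1 − 0.4493) = 31.8 / 0.5507 = 57.75 mg/L.

L₀ ≈ 57.7 mg/L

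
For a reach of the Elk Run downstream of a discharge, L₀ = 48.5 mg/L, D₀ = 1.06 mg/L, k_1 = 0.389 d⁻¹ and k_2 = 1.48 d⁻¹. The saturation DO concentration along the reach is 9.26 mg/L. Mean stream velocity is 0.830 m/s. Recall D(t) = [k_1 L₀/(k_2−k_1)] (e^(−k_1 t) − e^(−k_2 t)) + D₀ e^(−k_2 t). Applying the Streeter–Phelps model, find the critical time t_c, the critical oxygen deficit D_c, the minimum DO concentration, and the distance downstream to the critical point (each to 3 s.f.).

With k_2/k_1 = 3.805 and 1 − D₀(k_2−k_1)/(k_1 L₀) = 0.9387,
t_c = ln(3.805 × 0.9387) / (1.48 − 0.389) = ln(3.571) / 1.091 = 1.273/1.091 = 1.167 d.
L(t_c) = L₀ e^(−k_1 t_c) = 48.5 × 0.6352 = 30.81 mg/L, and at the critical point k_2 D_c = k_1 L, so D_c = (0.389/1.48) × 30.81 = 8.097 mg/L.
Minimum DO = C_s − D_c = 9.26 − 8.097 = 1.163 mg/L.
x_c = v t_c = 0.830 m/s × 1.167 d × 86400 s/d = 83670 m ≈ 83.7 km.

t_c ≈ 1.17 d; D_c ≈ 8.10 mg/L; min DO ≈ 1.16 mg/L; x_c ≈ 83.7 km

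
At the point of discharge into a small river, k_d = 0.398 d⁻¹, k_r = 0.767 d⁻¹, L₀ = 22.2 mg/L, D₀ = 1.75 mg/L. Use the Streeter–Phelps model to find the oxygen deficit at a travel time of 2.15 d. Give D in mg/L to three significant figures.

k_d L₀/(k_r−k_d) = 0.398×22.2/(0.767−0.398) = 8.836/0.3690 = 23.94 mg/L.
e^(−k_d t) = e^(−0.398×2.150) = 0.4250; e^(−k_r t) = e^(−0.767×2.150) = 0.1922.
D = 23.94 × (0.4250 − 0.1922) + 1.75 × 0.1922 = 5.573 + 0.3364 = 5.910 mg/L.

D ≈ 5.91 mg/L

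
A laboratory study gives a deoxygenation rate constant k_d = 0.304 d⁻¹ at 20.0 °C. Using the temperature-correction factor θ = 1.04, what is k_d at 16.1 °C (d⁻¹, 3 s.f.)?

k_d(T₂) = k_d(T₁) · θ^(T₂−T₁) = 0.304 × 1.04^(16.1−20.0)
= 0.304 × 1.04^-3.90 = 0.304 × 0.8582 = 0.2609 d⁻¹.

k_d ≈ 0.261 d⁻¹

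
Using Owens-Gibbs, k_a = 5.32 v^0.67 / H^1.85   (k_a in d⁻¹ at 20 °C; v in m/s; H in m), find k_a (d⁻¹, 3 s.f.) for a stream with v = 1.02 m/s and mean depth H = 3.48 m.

k_a = 5.32 × 1.02^0.67 / 3.48^1.85 = 5.32 × 1.013 / 10.04 = 0.5367 d⁻¹.

k_a ≈ 0.537 d⁻¹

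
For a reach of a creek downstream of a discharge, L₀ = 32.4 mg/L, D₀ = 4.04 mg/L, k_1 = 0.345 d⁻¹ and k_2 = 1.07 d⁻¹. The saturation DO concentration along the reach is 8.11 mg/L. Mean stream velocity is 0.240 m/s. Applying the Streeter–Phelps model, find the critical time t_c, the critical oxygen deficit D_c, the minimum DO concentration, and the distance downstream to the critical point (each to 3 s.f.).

t_c = [1/(k_2−k_1)] ln[(k_2/k_1)(1 − D₀(k_2−k_1)/(k_1 L₀))]
= [1/(1.07−0.345)] ln[(1.07/0.345)(1 − 4.04×0.7250/(0.345×32.4))]
= (1/0.7250) ln[3.101 × 0.7380] = 1.379 × ln(2.289) = 1.379 × 0.8280 = 1.142 d.
D_c = (k_1/k_2) L₀ e^(−k_1 t_c) = (0.345/1.07) × 32.4 × e^(−0.345×1.142) = 0.3224 × 32.4 × 0.6743 = 7.045 mg/L.
Minimum DO = C_s − D_c = 8.11 − 7.045 = 1.065 mg/L.
x_c = v t_c = 0.240 m/s × 1.142 d × 86400 s/d = 23680 m ≈ 23.7 km.

t_c ≈ 1.14 d; D_c ≈ 7.04 mg/L; min DO ≈ 1.07 mg/L; x_c ≈ 23.7 km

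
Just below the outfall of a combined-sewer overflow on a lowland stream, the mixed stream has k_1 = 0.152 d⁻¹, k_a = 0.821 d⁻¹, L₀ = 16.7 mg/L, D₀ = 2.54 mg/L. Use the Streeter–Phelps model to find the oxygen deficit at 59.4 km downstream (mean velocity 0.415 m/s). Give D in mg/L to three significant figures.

Travel time t = x/v = 59.4 km / (0.415 m/s) = 59400 m / 0.415 m/s = 143100 s = 1.657 d.
k_1 L₀/(k_a−k_1) = 0.152×16.7/(0.821−0.152) = 2.538/0.6690 = 3.794 mg/L.
e^(−k_1 t) = e^(−0.152×1.657) = 0.7774; e^(−k_a t) = e^(−0.821×1.657) = 0.2566.
D = 3.794 × (0.7774 − 0.2566) + 2.54 × 0.2566 = 1.976 + 0.6519 = 2.628 mg/L.

D ≈ 2.63 mg/L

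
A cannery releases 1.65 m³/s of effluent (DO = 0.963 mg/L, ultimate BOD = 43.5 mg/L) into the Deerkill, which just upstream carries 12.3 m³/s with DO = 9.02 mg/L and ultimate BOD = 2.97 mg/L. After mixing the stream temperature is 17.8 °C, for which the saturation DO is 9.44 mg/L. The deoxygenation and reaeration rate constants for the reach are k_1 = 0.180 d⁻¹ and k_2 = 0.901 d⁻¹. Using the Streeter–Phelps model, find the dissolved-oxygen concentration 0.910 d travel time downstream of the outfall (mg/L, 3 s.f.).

Mixed DO = (12.3×9.02 + 1.65×0.963)/(12.3+1.65) = 112.5/13.95 = 8.067 mg/L.
Mixed L₀ = (12.3×2.97 + 1.65×43.5)/(13.95) = 108.3/13.95 = 7.764 mg/L.
Initial deficit D₀ = C_s − DO₀ = 9.44 − 8.067 = 1.373 mg/L.
D(0.910) = [0.180×7.764/(0.901−0.180)](e^(−0.180×0.910) − e^(−0.901×0.910)) + 1.373 e^(−0.901×0.910)
= 1.938 × (0.8489 − 0.4405) + 1.373 × 0.4405 = 1.396 mg/L.
DO = 9.44 − 1.396 = 8.044 mg/L.

DO ≈ 8.04 mg/L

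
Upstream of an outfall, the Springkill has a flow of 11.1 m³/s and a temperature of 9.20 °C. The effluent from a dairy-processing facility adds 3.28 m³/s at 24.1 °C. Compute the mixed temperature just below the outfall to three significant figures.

12.6 °C

Flow-weighted mixing: C = (Q_r C_r + Q_w C_w)/(Q_r + Q_w)
= (11.1×9.20 + 3.28×24.1)/(11.1 + 3.28) = 181.2/14.38 = 12.60 °C.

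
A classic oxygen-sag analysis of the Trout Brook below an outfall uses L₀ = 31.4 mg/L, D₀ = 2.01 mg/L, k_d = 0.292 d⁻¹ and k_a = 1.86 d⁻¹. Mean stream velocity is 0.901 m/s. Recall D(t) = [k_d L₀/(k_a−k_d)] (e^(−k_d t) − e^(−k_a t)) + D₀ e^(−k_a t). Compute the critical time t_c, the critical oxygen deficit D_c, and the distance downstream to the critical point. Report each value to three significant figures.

t_c = [1/(k_a−k_d)] ln[(k_a/k_d)(1 − D₀(k_a−k_d)/(k_d L₀))]
= [1/(1.86−0.292)] ln[(1.86/0.292)(1 − 2.01×1.568/(0.292×31.4))]
= (1/1.568) ln[6.370 × 0.6563] = 0.6378 × ln(4.180) = 0.6378 × 1.430 = 0.9122 d.
L(t_c) = L₀ e^(−k_d t_c) = 31.4 × 0.7662 = 24.06 mg/L, and at the critical point k_a D_c = k_d L, so D_c = (0.292/1.86) × 24.06 = 3.777 mg/L.
x_c = v t_c = 0.901 m/s × 0.9122 d × 86400 s/d = 71010 m ≈ 71.0 km.

t_c ≈ 0.912 d; D_c ≈ 3.78 mg/L; x_c ≈ 71.0 km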